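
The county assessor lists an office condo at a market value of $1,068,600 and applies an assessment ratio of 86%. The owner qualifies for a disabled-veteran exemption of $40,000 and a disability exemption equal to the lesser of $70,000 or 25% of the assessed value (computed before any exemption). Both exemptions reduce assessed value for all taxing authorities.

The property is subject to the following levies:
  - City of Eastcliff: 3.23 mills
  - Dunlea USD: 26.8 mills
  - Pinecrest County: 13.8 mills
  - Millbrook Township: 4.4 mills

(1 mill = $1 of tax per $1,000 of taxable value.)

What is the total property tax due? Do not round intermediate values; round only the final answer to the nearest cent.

$39,017.88

Assessed value = $1,068,600 × 0.86 = $918,996
Disability exemption = min($70,000, 25% × $918,996) = min($70,000, $229,749) = $70,000 (dollar cap binds)
Taxable value = $918,996 − $40,000 − $70,000 = $808,996
City of Eastcliff: $808,996 × 0.00323 = $2,613.05708
Dunlea USD: $808,996 × 0.0268 = $21,681.0928
Pinecrest County: $808,996 × 0.0138 = $11,164.1448
Millbrook Township: $808,996 × 0.0044 = $3,559.5824
Total = $39,017.87708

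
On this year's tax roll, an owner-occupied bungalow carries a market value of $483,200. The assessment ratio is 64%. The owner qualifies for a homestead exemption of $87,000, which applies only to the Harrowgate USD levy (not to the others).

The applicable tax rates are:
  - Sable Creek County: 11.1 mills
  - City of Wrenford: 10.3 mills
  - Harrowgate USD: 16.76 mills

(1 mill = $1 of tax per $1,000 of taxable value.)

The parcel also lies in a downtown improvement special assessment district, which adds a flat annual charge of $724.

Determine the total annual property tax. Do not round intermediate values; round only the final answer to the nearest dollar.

$11,067

Assessed value = $483,200 × 0.64 = $309,248
Sable Creek County: $309,248 × 0.0111 = $3,432.6528
City of Wrenford: $309,248 × 0.0103 = $3,185.2544
Harrowgate USD: ($309,248 − $87,000) × 0.01676 = $222,248 × 0.01676 = $3,724.87648
Levies subtotal = $10,342.78368
Total = $10,342.78368 + $724 = $11,066.78368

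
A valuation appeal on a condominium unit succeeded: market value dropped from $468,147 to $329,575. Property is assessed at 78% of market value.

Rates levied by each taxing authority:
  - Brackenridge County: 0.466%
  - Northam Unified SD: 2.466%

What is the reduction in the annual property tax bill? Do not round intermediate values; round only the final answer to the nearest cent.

$3,169.09

Old assessed value = $468,147 × 0.78 = $365,154.66
New assessed value = $329,575 × 0.78 = $257,068.5
Combined rate = 0.00466 + 0.02466 = 0.02932
Old tax = $365,154.66 × 0.02932 = $10,706.3346312
New tax = $257,068.5 × 0.02932 = $7,537.24842
Reduction = $10,706.3346312 − $7,537.24842 = $3,169.0862112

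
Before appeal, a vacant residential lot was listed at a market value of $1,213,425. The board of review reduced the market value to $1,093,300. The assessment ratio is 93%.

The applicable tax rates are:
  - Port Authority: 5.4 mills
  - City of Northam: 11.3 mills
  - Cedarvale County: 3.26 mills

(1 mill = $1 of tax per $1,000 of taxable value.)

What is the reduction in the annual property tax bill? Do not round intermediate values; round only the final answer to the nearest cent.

$2,229.86

Old assessed value = $1,213,425 × 0.93 = $1,128,485.25
New assessed value = $1,093,300 × 0.93 = $1,016,769
Combined rate = 0.0054 + 0.0113 + 0.00326 = 0.01996
Old tax = $1,128,485.25 × 0.01996 = $22,524.56559
New tax = $1,016,769 × 0.01996 = $20,294.70924
Reduction = $22,524.56559 − $20,294.70924 = $2,229.85635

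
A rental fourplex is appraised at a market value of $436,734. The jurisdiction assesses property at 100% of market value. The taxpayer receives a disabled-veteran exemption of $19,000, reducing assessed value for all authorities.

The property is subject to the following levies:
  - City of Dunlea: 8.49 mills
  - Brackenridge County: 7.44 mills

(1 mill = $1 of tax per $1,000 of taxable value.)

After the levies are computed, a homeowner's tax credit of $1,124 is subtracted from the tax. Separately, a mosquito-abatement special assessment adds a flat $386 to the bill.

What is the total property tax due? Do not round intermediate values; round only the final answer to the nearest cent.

Assessed value = $436,734 × 1 = $436,734
Taxable value = $436,734 − $19,000 = $417,734
City of Dunlea: $417,734 × 0.00849 = $3,546.56166
Brackenridge County: $417,734 × 0.00744 = $3,107.94096
Levies subtotal = $6,654.50262
After credit = $6,654.50262 − $1,124 = $5,530.50262
Total = $5,530.50262 + $386 = $5,916.50262

$5,916.50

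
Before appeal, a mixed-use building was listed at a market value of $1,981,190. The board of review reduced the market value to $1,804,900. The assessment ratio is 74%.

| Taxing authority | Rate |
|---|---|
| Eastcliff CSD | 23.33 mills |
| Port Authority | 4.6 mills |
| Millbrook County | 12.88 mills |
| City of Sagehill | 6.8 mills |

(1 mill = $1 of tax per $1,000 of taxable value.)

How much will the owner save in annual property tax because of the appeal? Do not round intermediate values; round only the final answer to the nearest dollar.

Old assessed value = $1,981,190 × 0.74 = $1,466,080.6
New assessed value = $1,804,900 × 0.74 = $1,335,626
Combined rate = 0.02333 + 0.0046 + 0.01288 + 0.0068 = 0.04761
Old tax = $1,466,080.6 × 0.04761 = $69,800.097366
New tax = $1,335,626 × 0.04761 = $63,589.15386
Reduction = $69,800.097366 − $63,589.15386 = $6,210.943506

$6,211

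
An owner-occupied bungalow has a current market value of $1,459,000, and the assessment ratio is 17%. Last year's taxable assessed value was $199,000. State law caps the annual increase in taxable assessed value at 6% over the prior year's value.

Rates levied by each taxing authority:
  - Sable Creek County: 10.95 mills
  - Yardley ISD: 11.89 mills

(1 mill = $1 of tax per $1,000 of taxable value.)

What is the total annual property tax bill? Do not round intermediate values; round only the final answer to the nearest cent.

$4,817.87

Uncapped assessed value = $1,459,000 × 0.17 = $248,030
Cap limit = $199,000 × 1.06 = $210,940
Taxable assessed value = min($248,030, $210,940) = $210,940 (cap binds)
Sable Creek County: $210,940 × 0.01095 = $2,309.793
Yardley ISD: $210,940 × 0.01189 = $2,508.0766
Total = $4,817.8696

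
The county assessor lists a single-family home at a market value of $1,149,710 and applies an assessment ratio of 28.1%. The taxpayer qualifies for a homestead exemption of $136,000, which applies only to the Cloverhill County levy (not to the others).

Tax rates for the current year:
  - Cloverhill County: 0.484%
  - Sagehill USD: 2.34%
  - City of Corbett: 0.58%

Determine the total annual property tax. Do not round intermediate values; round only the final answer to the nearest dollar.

Assessed value = $1,149,710 × 0.281 = $323,068.51
Cloverhill County: ($323,068.51 − $136,000) × 0.00484 = $187,068.51 × 0.00484 = $905.4115884
Sagehill USD: $323,068.51 × 0.0234 = $7,559.803134
City of Corbett: $323,068.51 × 0.0058 = $1,873.797358
Total = $10,339.0120804

$10,339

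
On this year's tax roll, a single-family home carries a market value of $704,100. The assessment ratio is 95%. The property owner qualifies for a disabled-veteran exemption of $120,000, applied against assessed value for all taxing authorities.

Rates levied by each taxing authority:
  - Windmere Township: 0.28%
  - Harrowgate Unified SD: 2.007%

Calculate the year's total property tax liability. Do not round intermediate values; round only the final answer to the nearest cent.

$12,553.23

Assessed value = $704,100 × 0.95 = $668,895
Taxable value = $668,895 − $120,000 = $548,895
Windmere Township: $548,895 × 0.0028 = $1,536.906
Harrowgate Unified SD: $548,895 × 0.02007 = $11,016.32265
Total = $1,536.906 + $11,016.32265 = $12,553.22865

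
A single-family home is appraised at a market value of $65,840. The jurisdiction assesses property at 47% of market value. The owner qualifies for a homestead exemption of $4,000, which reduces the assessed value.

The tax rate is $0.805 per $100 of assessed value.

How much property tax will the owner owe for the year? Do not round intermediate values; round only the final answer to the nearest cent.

$216.91

Assessed value = $65,840 × 0.47 = $30,944.8
Taxable value = $30,944.8 − $4,000 = $26,944.8
Tax = $26,944.8 × 0.00805 = $216.90564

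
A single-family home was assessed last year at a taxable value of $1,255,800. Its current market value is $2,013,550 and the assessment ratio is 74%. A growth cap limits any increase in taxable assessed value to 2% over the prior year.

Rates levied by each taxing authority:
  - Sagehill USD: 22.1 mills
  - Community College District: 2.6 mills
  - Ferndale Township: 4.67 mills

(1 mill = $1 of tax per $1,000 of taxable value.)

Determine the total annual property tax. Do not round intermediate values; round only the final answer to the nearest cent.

Uncapped assessed value = $2,013,550 × 0.74 = $1,490,027
Cap limit = $1,255,800 × 1.02 = $1,280,916
Taxable assessed value = min($1,490,027, $1,280,916) = $1,280,916 (cap binds)
Sagehill USD: $1,280,916 × 0.0221 = $28,308.2436
Community College District: $1,280,916 × 0.0026 = $3,330.3816
Ferndale Township: $1,280,916 × 0.00467 = $5,981.87772
Total = $37,620.50292

$37,620.50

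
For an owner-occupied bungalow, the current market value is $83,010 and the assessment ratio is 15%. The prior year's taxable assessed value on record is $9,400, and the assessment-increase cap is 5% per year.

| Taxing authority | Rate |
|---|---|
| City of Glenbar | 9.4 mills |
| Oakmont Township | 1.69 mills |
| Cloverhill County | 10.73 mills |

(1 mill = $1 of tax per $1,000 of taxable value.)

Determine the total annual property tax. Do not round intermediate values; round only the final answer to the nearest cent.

$215.36

Uncapped assessed value = $83,010 × 0.15 = $12,451.5
Cap limit = $9,400 × 1.05 = $9,870
Taxable assessed value = min($12,451.5, $9,870) = $9,870 (cap binds)
City of Glenbar: $9,870 × 0.0094 = $92.778
Oakmont Township: $9,870 × 0.00169 = $16.6803
Cloverhill County: $9,870 × 0.01073 = $105.9051
Total = $215.3634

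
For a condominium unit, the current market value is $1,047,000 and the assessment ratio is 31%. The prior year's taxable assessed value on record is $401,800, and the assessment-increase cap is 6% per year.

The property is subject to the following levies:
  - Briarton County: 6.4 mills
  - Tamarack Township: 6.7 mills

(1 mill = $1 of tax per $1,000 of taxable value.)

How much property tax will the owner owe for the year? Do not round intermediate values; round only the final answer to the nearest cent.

Uncapped assessed value = $1,047,000 × 0.31 = $324,570
Cap limit = $401,800 × 1.06 = $425,908
Taxable assessed value = min($324,570, $425,908) = $324,570 (cap does not bind)
Briarton County: $324,570 × 0.0064 = $2,077.248
Tamarack Township: $324,570 × 0.0067 = $2,174.619
Total = $4,251.867

$4,251.87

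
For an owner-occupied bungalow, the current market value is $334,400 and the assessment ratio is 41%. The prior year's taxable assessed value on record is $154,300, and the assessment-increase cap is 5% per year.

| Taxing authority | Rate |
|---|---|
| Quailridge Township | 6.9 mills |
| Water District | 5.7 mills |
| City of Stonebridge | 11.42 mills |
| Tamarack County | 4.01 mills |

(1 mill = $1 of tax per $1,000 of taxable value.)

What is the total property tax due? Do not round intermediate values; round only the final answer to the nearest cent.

$3,843.03

Uncapped assessed value = $334,400 × 0.41 = $137,104
Cap limit = $154,300 × 1.05 = $162,015
Taxable assessed value = min($137,104, $162,015) = $137,104 (cap does not bind)
Quailridge Township: $137,104 × 0.0069 = $946.0176
Water District: $137,104 × 0.0057 = $781.4928
City of Stonebridge: $137,104 × 0.01142 = $1,565.72768
Tamarack County: $137,104 × 0.00401 = $549.78704
Total = $3,843.02512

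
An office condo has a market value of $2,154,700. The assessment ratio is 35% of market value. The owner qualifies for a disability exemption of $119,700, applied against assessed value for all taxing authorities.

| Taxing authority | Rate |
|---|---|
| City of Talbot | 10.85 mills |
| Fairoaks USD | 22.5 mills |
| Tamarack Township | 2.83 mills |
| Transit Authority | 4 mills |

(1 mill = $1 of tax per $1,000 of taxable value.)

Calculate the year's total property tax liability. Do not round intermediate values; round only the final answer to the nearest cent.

$25,492.00

Assessed value = $2,154,700 × 0.35 = $754,145
Taxable value = $754,145 − $119,700 = $634,445
City of Talbot: $634,445 × 0.01085 = $6,883.72825
Fairoaks USD: $634,445 × 0.0225 = $14,275.0125
Tamarack Township: $634,445 × 0.00283 = $1,795.47935
Transit Authority: $634,445 × 0.004 = $2,537.78
Total = $6,883.72825 + $14,275.0125 + $1,795.47935 + $2,537.78 = $25,492.0001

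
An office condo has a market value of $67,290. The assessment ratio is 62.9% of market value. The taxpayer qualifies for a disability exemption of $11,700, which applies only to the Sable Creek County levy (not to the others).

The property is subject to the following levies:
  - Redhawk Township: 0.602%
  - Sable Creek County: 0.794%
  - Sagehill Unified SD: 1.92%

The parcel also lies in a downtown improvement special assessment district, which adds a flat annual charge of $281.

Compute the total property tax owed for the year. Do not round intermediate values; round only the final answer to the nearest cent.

Assessed value = $67,290 × 0.629 = $42,325.41
Redhawk Township: $42,325.41 × 0.00602 = $254.7989682
Sable Creek County: ($42,325.41 − $11,700) × 0.00794 = $30,625.41 × 0.00794 = $243.1657554
Sagehill Unified SD: $42,325.41 × 0.0192 = $812.647872
Levies subtotal = $1,310.6125956
Total = $1,310.6125956 + $281 = $1,591.6125956

$1,591.61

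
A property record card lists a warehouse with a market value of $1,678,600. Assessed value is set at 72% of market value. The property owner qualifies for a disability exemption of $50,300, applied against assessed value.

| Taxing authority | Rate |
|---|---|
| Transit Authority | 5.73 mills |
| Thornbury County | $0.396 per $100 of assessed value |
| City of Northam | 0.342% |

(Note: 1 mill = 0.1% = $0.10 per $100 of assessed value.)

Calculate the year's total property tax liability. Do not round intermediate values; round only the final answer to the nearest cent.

Assessed value = $1,678,600 × 0.72 = $1,208,592
Taxable value = $1,208,592 − $50,300 = $1,158,292
Transit Authority: $1,158,292 × 0.00573 = $6,637.01316
Thornbury County: $1,158,292 × 0.00396 = $4,586.83632
City of Northam: $1,158,292 × 0.00342 = $3,961.35864
Total = $15,185.20812

$15,185.21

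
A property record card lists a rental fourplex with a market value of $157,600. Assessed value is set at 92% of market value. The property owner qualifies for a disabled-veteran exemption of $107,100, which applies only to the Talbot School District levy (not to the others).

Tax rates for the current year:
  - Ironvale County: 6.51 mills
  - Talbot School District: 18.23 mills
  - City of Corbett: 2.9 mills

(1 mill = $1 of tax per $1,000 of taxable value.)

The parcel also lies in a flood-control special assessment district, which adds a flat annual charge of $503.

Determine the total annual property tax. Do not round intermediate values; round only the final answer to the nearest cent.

$2,558.15

Assessed value = $157,600 × 0.92 = $144,992
Ironvale County: $144,992 × 0.00651 = $943.89792
Talbot School District: ($144,992 − $107,100) × 0.01823 = $37,892 × 0.01823 = $690.77116
City of Corbett: $144,992 × 0.0029 = $420.4768
Levies subtotal = $2,055.14588
Total = $2,055.14588 + $503 = $2,558.14588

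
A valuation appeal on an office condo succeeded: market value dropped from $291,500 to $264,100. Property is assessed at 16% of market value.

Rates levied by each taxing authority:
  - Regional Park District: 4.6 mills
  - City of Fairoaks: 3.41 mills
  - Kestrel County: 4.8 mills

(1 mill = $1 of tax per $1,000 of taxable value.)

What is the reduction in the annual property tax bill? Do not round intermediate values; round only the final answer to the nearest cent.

$56.16

Old assessed value = $291,500 × 0.16 = $46,640
New assessed value = $264,100 × 0.16 = $42,256
Combined rate = 0.0046 + 0.00341 + 0.0048 = 0.01281
Old tax = $46,640 × 0.01281 = $597.4584
New tax = $42,256 × 0.01281 = $541.29936
Reduction = $597.4584 − $541.29936 = $56.15904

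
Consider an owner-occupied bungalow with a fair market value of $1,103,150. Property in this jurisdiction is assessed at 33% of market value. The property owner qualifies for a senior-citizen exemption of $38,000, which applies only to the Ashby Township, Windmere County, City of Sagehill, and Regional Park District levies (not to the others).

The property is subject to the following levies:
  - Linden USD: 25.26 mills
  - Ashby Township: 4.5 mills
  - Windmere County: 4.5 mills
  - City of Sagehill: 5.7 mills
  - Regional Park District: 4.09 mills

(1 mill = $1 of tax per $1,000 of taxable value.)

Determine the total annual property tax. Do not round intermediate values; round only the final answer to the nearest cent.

$15,321.92

Assessed value = $1,103,150 × 0.33 = $364,039.5
Linden USD: $364,039.5 × 0.02526 = $9,195.63777
Ashby Township: ($364,039.5 − $38,000) × 0.0045 = $326,039.5 × 0.0045 = $1,467.17775
Windmere County: ($364,039.5 − $38,000) × 0.0045 = $326,039.5 × 0.0045 = $1,467.17775
City of Sagehill: ($364,039.5 − $38,000) × 0.0057 = $326,039.5 × 0.0057 = $1,858.42515
Regional Park District: ($364,039.5 − $38,000) × 0.00409 = $326,039.5 × 0.00409 = $1,333.501555
Total = $15,321.919975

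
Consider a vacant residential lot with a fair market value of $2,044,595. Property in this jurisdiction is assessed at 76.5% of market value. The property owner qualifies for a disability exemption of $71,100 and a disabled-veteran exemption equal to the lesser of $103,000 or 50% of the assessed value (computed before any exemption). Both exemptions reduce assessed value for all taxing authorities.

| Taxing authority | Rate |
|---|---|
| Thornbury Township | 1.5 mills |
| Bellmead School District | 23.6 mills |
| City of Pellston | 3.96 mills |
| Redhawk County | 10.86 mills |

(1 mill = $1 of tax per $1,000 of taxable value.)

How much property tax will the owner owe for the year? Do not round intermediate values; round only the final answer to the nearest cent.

Assessed value = $2,044,595 × 0.765 = $1,564,115.175
Disabled-veteran exemption = min($103,000, 50% × $1,564,115.175) = min($103,000, $782,057.5875) = $103,000 (dollar cap binds)
Taxable value = $1,564,115.175 − $71,100 − $103,000 = $1,390,015.175
Thornbury Township: $1,390,015.175 × 0.0015 = $2,085.0227625
Bellmead School District: $1,390,015.175 × 0.0236 = $32,804.35813
City of Pellston: $1,390,015.175 × 0.00396 = $5,504.460093
Redhawk County: $1,390,015.175 × 0.01086 = $15,095.5648005
Total = $55,489.405786

$55,489.41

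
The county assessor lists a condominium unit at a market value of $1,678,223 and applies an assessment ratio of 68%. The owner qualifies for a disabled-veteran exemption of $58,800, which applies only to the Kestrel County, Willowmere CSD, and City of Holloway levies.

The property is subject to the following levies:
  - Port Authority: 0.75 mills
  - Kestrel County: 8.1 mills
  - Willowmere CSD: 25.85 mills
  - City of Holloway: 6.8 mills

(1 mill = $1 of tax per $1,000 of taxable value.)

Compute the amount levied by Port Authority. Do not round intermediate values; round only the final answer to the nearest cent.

Assessed value = $1,678,223 × 0.68 = $1,141,191.64
Port Authority taxable value = $1,141,191.64 (exemption does not apply)
Port Authority levy = $1,141,191.64 × 0.00075 = $855.89373

$855.89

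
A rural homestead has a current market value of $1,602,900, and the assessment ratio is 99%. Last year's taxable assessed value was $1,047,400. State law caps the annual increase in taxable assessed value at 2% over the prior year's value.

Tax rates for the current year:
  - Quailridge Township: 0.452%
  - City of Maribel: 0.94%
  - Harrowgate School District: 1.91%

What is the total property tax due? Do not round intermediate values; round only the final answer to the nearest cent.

Uncapped assessed value = $1,602,900 × 0.99 = $1,586,871
Cap limit = $1,047,400 × 1.02 = $1,068,348
Taxable assessed value = min($1,586,871, $1,068,348) = $1,068,348 (cap binds)
Quailridge Township: $1,068,348 × 0.00452 = $4,828.93296
City of Maribel: $1,068,348 × 0.0094 = $10,042.4712
Harrowgate School District: $1,068,348 × 0.0191 = $20,405.4468
Total = $35,276.85096

$35,276.85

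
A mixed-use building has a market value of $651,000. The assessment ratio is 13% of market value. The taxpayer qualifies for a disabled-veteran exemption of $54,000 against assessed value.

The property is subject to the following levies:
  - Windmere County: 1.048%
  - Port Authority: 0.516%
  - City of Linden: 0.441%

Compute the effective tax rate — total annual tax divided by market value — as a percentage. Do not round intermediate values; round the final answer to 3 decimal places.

0.094%

Assessed value = $651,000 × 0.13 = $84,630
Taxable value = $84,630 − $54,000 = $30,630
Windmere County: $30,630 × 0.01048 = $321.0024
Port Authority: $30,630 × 0.00516 = $158.0508
City of Linden: $30,630 × 0.00441 = $135.0783
Total tax = $614.1315
Effective rate = $614.1315 ÷ $651,000 = 0.094% of market value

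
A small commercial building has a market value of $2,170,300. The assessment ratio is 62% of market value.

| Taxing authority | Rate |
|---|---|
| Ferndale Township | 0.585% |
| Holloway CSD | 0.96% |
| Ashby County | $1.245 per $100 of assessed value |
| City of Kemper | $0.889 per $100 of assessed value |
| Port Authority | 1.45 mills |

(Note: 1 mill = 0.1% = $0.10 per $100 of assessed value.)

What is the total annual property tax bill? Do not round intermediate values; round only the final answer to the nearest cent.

Assessed value = $2,170,300 × 0.62 = $1,345,586
Ferndale Township: $1,345,586 × 0.00585 = $7,871.6781
Holloway CSD: $1,345,586 × 0.0096 = $12,917.6256
Ashby County: $1,345,586 × 0.01245 = $16,752.5457
City of Kemper: $1,345,586 × 0.00889 = $11,962.25954
Port Authority: $1,345,586 × 0.00145 = $1,951.0997
Total = $51,455.20864

$51,455.21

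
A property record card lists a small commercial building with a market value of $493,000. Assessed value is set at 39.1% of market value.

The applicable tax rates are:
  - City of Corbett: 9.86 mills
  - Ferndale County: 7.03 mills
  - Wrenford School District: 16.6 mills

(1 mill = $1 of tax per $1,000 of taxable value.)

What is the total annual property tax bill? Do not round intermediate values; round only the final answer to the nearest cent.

$6,455.63

Assessed value = $493,000 × 0.391 = $192,763
City of Corbett: $192,763 × 0.00986 = $1,900.64318
Ferndale County: $192,763 × 0.00703 = $1,355.12389
Wrenford School District: $192,763 × 0.0166 = $3,199.8658
Total = $1,900.64318 + $1,355.12389 + $3,199.8658 = $6,455.63287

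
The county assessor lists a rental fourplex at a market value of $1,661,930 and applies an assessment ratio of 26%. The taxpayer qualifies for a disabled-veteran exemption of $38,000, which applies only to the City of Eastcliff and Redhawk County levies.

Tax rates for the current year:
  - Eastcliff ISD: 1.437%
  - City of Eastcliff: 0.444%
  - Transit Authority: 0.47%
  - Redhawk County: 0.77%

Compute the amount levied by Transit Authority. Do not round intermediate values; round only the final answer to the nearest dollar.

$2,031

Assessed value = $1,661,930 × 0.26 = $432,101.8
Transit Authority taxable value = $432,101.8 (exemption does not apply)
Transit Authority levy = $432,101.8 × 0.0047 = $2,030.87846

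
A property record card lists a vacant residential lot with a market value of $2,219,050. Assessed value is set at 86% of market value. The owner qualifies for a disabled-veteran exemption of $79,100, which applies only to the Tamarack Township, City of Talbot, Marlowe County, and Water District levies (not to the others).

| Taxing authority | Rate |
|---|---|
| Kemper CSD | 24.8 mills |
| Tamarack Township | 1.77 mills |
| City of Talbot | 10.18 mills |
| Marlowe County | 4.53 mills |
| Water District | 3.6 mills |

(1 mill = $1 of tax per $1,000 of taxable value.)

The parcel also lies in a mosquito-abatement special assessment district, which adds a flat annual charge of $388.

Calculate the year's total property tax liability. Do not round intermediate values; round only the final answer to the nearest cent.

Assessed value = $2,219,050 × 0.86 = $1,908,383
Kemper CSD: $1,908,383 × 0.0248 = $47,327.8984
Tamarack Township: ($1,908,383 − $79,100) × 0.00177 = $1,829,283 × 0.00177 = $3,237.83091
City of Talbot: ($1,908,383 − $79,100) × 0.01018 = $1,829,283 × 0.01018 = $18,622.10094
Marlowe County: ($1,908,383 − $79,100) × 0.00453 = $1,829,283 × 0.00453 = $8,286.65199
Water District: ($1,908,383 − $79,100) × 0.0036 = $1,829,283 × 0.0036 = $6,585.4188
Levies subtotal = $84,059.90104
Total = $84,059.90104 + $388 = $84,447.90104

$84,447.90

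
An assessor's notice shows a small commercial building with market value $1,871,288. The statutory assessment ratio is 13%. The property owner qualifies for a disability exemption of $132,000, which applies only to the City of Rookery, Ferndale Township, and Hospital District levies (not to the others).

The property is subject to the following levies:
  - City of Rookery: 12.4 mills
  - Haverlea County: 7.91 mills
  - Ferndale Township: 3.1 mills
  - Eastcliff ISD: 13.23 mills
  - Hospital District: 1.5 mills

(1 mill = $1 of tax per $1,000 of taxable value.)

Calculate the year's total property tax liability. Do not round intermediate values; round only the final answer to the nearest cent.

$7,034.22

Assessed value = $1,871,288 × 0.13 = $243,267.44
City of Rookery: ($243,267.44 − $132,000) × 0.0124 = $111,267.44 × 0.0124 = $1,379.716256
Haverlea County: $243,267.44 × 0.00791 = $1,924.2454504
Ferndale Township: ($243,267.44 − $132,000) × 0.0031 = $111,267.44 × 0.0031 = $344.929064
Eastcliff ISD: $243,267.44 × 0.01323 = $3,218.4282312
Hospital District: ($243,267.44 − $132,000) × 0.0015 = $111,267.44 × 0.0015 = $166.90116
Total = $7,034.2201616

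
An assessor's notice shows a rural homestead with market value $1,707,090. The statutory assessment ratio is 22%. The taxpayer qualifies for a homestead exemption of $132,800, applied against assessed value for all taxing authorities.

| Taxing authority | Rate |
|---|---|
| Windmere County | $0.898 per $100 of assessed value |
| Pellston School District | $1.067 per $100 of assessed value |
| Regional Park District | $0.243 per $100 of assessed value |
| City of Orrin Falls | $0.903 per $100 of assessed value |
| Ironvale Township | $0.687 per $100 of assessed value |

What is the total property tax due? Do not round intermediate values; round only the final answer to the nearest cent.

$9,220.02

Assessed value = $1,707,090 × 0.22 = $375,559.8
Taxable value = $375,559.8 − $132,800 = $242,759.8
Windmere County: $242,759.8 × 0.00898 = $2,179.983004
Pellston School District: $242,759.8 × 0.01067 = $2,590.247066
Regional Park District: $242,759.8 × 0.00243 = $589.906314
City of Orrin Falls: $242,759.8 × 0.00903 = $2,192.120994
Ironvale Township: $242,759.8 × 0.00687 = $1,667.759826
Total = $2,179.983004 + $2,590.247066 + $589.906314 + $2,192.120994 + $1,667.759826 = $9,220.017204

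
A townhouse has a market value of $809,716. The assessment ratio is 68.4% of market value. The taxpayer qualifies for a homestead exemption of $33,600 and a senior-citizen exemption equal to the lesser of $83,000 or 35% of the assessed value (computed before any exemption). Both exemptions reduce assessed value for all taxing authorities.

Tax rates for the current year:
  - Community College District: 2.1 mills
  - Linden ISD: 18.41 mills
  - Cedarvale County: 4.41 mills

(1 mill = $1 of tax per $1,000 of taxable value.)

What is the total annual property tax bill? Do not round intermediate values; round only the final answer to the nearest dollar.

Assessed value = $809,716 × 0.684 = $553,845.744
Senior-citizen exemption = min($83,000, 35% × $553,845.744) = min($83,000, $193,846.0104) = $83,000 (dollar cap binds)
Taxable value = $553,845.744 − $33,600 − $83,000 = $437,245.744
Community College District: $437,245.744 × 0.0021 = $918.2160624
Linden ISD: $437,245.744 × 0.01841 = $8,049.69414704
Cedarvale County: $437,245.744 × 0.00441 = $1,928.25373104
Total = $10,896.16394048

$10,896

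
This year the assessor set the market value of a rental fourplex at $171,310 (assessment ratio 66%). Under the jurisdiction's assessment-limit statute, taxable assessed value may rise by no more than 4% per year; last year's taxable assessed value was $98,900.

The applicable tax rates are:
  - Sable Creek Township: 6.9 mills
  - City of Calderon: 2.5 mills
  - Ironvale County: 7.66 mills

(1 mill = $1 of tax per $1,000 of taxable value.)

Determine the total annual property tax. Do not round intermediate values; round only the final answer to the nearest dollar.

Uncapped assessed value = $171,310 × 0.66 = $113,064.6
Cap limit = $98,900 × 1.04 = $102,856
Taxable assessed value = min($113,064.6, $102,856) = $102,856 (cap binds)
Sable Creek Township: $102,856 × 0.0069 = $709.7064
City of Calderon: $102,856 × 0.0025 = $257.14
Ironvale County: $102,856 × 0.00766 = $787.87696
Total = $1,754.72336

$1,755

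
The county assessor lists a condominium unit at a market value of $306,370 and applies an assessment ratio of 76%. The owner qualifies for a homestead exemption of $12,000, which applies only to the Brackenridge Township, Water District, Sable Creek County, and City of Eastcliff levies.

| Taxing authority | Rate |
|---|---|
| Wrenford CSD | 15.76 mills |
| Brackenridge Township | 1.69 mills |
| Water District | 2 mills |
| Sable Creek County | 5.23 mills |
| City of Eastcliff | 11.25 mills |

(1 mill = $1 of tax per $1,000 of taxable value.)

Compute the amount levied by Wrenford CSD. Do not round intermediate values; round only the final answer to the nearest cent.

$3,669.58

Assessed value = $306,370 × 0.76 = $232,841.2
Wrenford CSD taxable value = $232,841.2 (exemption does not apply)
Wrenford CSD levy = $232,841.2 × 0.01576 = $3,669.577312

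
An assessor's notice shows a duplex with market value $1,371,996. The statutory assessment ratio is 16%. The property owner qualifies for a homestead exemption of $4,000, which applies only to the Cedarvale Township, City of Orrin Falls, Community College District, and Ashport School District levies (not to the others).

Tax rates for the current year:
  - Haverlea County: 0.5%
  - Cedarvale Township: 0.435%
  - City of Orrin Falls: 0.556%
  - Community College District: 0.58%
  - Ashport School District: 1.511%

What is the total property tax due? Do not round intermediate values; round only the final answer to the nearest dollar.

Assessed value = $1,371,996 × 0.16 = $219,519.36
Haverlea County: $219,519.36 × 0.005 = $1,097.5968
Cedarvale Township: ($219,519.36 − $4,000) × 0.00435 = $215,519.36 × 0.00435 = $937.509216
City of Orrin Falls: ($219,519.36 − $4,000) × 0.00556 = $215,519.36 × 0.00556 = $1,198.2876416
Community College District: ($219,519.36 − $4,000) × 0.0058 = $215,519.36 × 0.0058 = $1,250.012288
Ashport School District: ($219,519.36 − $4,000) × 0.01511 = $215,519.36 × 0.01511 = $3,256.4975296
Total = $7,739.9034752

$7,740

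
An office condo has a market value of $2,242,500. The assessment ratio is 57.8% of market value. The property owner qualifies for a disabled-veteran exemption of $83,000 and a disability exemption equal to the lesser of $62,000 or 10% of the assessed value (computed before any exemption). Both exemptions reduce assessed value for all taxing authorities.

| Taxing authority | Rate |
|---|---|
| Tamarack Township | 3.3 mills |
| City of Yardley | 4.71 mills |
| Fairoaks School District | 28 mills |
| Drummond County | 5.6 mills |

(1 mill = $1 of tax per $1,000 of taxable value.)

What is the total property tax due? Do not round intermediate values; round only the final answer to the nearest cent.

Assessed value = $2,242,500 × 0.578 = $1,296,165
Disability exemption = min($62,000, 10% × $1,296,165) = min($62,000, $129,616.5) = $62,000 (dollar cap binds)
Taxable value = $1,296,165 − $83,000 − $62,000 = $1,151,165
Tamarack Township: $1,151,165 × 0.0033 = $3,798.8445
City of Yardley: $1,151,165 × 0.00471 = $5,421.98715
Fairoaks School District: $1,151,165 × 0.028 = $32,232.62
Drummond County: $1,151,165 × 0.0056 = $6,446.524
Total = $47,899.97565

$47,899.98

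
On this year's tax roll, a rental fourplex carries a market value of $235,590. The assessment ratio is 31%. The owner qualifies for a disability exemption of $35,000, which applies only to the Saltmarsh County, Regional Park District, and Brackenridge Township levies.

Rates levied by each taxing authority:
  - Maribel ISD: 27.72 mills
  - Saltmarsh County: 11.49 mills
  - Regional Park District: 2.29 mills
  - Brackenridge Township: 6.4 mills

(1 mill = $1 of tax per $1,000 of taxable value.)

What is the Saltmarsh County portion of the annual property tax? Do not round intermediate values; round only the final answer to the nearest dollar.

$437

Assessed value = $235,590 × 0.31 = $73,032.9
Saltmarsh County taxable value = $73,032.9 − $35,000 = $38,032.9
Saltmarsh County levy = $38,032.9 × 0.01149 = $436.998021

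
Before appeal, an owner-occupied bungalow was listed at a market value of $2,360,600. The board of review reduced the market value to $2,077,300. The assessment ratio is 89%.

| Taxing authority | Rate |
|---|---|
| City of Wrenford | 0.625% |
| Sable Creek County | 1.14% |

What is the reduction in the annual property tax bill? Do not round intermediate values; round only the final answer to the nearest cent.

Old assessed value = $2,360,600 × 0.89 = $2,100,934
New assessed value = $2,077,300 × 0.89 = $1,848,797
Combined rate = 0.00625 + 0.0114 = 0.01765
Old tax = $2,100,934 × 0.01765 = $37,081.4851
New tax = $1,848,797 × 0.01765 = $32,631.26705
Reduction = $37,081.4851 − $32,631.26705 = $4,450.21805

$4,450.22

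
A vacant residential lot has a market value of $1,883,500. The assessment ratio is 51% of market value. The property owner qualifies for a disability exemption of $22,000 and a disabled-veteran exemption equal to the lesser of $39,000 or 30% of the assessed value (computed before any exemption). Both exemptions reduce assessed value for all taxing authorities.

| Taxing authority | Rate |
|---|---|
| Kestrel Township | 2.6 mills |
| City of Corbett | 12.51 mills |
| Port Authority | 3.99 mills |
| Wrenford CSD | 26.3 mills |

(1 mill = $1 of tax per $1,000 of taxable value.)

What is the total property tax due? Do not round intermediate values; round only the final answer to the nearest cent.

$40,841.16

Assessed value = $1,883,500 × 0.51 = $960,585
Disabled-veteran exemption = min($39,000, 30% × $960,585) = min($39,000, $288,175.5) = $39,000 (dollar cap binds)
Taxable value = $960,585 − $22,000 − $39,000 = $899,585
Kestrel Township: $899,585 × 0.0026 = $2,338.921
City of Corbett: $899,585 × 0.01251 = $11,253.80835
Port Authority: $899,585 × 0.00399 = $3,589.34415
Wrenford CSD: $899,585 × 0.0263 = $23,659.0855
Total = $40,841.159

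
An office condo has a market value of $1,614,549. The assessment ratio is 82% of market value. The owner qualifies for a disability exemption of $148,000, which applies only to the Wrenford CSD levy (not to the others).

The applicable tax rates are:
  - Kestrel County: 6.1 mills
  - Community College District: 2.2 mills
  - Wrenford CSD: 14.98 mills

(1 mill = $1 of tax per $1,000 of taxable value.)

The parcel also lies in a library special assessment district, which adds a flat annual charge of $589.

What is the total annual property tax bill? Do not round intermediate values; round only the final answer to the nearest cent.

$29,193.05

Assessed value = $1,614,549 × 0.82 = $1,323,930.18
Kestrel County: $1,323,930.18 × 0.0061 = $8,075.974098
Community College District: $1,323,930.18 × 0.0022 = $2,912.646396
Wrenford CSD: ($1,323,930.18 − $148,000) × 0.01498 = $1,175,930.18 × 0.01498 = $17,615.4340964
Levies subtotal = $28,604.0545904
Total = $28,604.0545904 + $589 = $29,193.0545904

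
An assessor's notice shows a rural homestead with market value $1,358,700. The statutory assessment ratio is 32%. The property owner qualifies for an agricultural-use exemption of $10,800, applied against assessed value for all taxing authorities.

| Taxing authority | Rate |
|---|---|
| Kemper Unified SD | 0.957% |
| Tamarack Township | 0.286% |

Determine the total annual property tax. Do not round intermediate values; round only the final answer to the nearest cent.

Assessed value = $1,358,700 × 0.32 = $434,784
Taxable value = $434,784 − $10,800 = $423,984
Kemper Unified SD: $423,984 × 0.00957 = $4,057.52688
Tamarack Township: $423,984 × 0.00286 = $1,212.59424
Total = $4,057.52688 + $1,212.59424 = $5,270.12112

$5,270.12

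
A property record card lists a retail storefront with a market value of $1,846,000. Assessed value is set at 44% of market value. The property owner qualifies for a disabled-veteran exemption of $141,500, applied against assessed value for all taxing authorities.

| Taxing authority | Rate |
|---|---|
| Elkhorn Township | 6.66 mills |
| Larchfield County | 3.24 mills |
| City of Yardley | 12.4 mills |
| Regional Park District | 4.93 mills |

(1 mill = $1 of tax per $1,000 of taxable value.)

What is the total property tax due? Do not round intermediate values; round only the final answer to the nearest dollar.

Assessed value = $1,846,000 × 0.44 = $812,240
Taxable value = $812,240 − $141,500 = $670,740
Elkhorn Township: $670,740 × 0.00666 = $4,467.1284
Larchfield County: $670,740 × 0.00324 = $2,173.1976
City of Yardley: $670,740 × 0.0124 = $8,317.176
Regional Park District: $670,740 × 0.00493 = $3,306.7482
Total = $4,467.1284 + $2,173.1976 + $8,317.176 + $3,306.7482 = $18,264.2502

$18,264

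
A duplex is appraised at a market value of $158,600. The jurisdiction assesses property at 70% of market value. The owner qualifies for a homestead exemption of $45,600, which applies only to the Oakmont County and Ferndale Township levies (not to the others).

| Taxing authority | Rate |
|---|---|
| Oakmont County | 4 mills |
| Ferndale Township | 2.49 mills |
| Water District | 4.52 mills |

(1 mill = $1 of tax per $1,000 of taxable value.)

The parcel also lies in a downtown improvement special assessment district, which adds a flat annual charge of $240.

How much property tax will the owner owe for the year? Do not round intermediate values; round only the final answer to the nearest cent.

$1,166.39

Assessed value = $158,600 × 0.7 = $111,020
Oakmont County: ($111,020 − $45,600) × 0.004 = $65,420 × 0.004 = $261.68
Ferndale Township: ($111,020 − $45,600) × 0.00249 = $65,420 × 0.00249 = $162.8958
Water District: $111,020 × 0.00452 = $501.8104
Levies subtotal = $926.3862
Total = $926.3862 + $240 = $1,166.3862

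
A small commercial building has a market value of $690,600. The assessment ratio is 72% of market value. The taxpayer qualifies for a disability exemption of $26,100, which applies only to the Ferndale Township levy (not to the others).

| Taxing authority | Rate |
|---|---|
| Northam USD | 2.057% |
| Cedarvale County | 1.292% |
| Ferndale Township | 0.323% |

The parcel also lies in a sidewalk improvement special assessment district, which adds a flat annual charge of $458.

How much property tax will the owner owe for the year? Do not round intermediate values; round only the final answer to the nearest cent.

Assessed value = $690,600 × 0.72 = $497,232
Northam USD: $497,232 × 0.02057 = $10,228.06224
Cedarvale County: $497,232 × 0.01292 = $6,424.23744
Ferndale Township: ($497,232 − $26,100) × 0.00323 = $471,132 × 0.00323 = $1,521.75636
Levies subtotal = $18,174.05604
Total = $18,174.05604 + $458 = $18,632.05604

$18,632.06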